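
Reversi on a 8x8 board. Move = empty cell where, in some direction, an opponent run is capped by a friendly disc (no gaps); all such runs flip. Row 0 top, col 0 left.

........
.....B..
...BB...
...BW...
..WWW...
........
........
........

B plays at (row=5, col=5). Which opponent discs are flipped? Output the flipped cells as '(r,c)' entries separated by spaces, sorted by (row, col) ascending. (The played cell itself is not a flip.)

Answer: (4,4)

Derivation:
Dir NW: opp run (4,4) capped by B -> flip
Dir N: first cell '.' (not opp) -> no flip
Dir NE: first cell '.' (not opp) -> no flip
Dir W: first cell '.' (not opp) -> no flip
Dir E: first cell '.' (not opp) -> no flip
Dir SW: first cell '.' (not opp) -> no flip
Dir S: first cell '.' (not opp) -> no flip
Dir SE: first cell '.' (not opp) -> no flip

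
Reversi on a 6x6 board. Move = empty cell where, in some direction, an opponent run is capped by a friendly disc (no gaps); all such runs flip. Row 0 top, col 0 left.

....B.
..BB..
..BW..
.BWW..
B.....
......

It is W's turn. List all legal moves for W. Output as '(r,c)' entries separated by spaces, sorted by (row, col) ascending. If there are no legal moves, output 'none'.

(0,1): flips 1 -> legal
(0,2): flips 2 -> legal
(0,3): flips 1 -> legal
(0,5): no bracket -> illegal
(1,1): flips 1 -> legal
(1,4): no bracket -> illegal
(1,5): no bracket -> illegal
(2,0): no bracket -> illegal
(2,1): flips 1 -> legal
(2,4): no bracket -> illegal
(3,0): flips 1 -> legal
(4,1): no bracket -> illegal
(4,2): no bracket -> illegal
(5,0): no bracket -> illegal
(5,1): no bracket -> illegal

Answer: (0,1) (0,2) (0,3) (1,1) (2,1) (3,0)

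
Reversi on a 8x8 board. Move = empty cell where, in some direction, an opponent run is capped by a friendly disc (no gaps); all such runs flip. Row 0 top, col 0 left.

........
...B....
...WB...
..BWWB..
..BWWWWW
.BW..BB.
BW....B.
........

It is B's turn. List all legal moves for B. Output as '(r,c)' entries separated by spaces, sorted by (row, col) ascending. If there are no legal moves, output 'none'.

Answer: (1,2) (1,4) (2,2) (3,6) (3,7) (5,3) (5,4) (5,7) (6,2) (7,1)

Derivation:
(1,2): flips 3 -> legal
(1,4): flips 1 -> legal
(2,2): flips 3 -> legal
(2,5): no bracket -> illegal
(3,6): flips 1 -> legal
(3,7): flips 1 -> legal
(4,1): no bracket -> illegal
(5,0): no bracket -> illegal
(5,3): flips 5 -> legal
(5,4): flips 3 -> legal
(5,7): flips 1 -> legal
(6,2): flips 2 -> legal
(6,3): no bracket -> illegal
(7,0): no bracket -> illegal
(7,1): flips 1 -> legal
(7,2): no bracket -> illegal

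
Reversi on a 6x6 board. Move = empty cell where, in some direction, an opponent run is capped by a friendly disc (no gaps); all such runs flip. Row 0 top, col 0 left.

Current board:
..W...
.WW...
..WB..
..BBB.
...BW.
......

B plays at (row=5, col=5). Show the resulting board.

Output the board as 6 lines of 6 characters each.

Answer: ..W...
.WW...
..WB..
..BBB.
...BB.
.....B

Derivation:
Place B at (5,5); scan 8 dirs for brackets.
Dir NW: opp run (4,4) capped by B -> flip
Dir N: first cell '.' (not opp) -> no flip
Dir NE: edge -> no flip
Dir W: first cell '.' (not opp) -> no flip
Dir E: edge -> no flip
Dir SW: edge -> no flip
Dir S: edge -> no flip
Dir SE: edge -> no flip
All flips: (4,4)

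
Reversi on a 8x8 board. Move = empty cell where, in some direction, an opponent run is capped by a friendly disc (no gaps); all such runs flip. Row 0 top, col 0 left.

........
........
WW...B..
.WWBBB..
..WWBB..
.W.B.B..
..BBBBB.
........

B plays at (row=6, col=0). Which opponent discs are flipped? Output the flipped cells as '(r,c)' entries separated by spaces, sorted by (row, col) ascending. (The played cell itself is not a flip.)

Answer: (4,2) (5,1)

Derivation:
Dir NW: edge -> no flip
Dir N: first cell '.' (not opp) -> no flip
Dir NE: opp run (5,1) (4,2) capped by B -> flip
Dir W: edge -> no flip
Dir E: first cell '.' (not opp) -> no flip
Dir SW: edge -> no flip
Dir S: first cell '.' (not opp) -> no flip
Dir SE: first cell '.' (not opp) -> no flip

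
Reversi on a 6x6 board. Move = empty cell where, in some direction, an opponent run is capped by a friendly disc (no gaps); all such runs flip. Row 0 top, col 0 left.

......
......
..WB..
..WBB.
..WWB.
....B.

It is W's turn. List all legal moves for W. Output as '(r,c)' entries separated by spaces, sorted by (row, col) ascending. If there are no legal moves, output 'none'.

Answer: (1,3) (1,4) (2,4) (2,5) (3,5) (4,5) (5,5)

Derivation:
(1,2): no bracket -> illegal
(1,3): flips 2 -> legal
(1,4): flips 1 -> legal
(2,4): flips 2 -> legal
(2,5): flips 1 -> legal
(3,5): flips 2 -> legal
(4,5): flips 1 -> legal
(5,3): no bracket -> illegal
(5,5): flips 2 -> legal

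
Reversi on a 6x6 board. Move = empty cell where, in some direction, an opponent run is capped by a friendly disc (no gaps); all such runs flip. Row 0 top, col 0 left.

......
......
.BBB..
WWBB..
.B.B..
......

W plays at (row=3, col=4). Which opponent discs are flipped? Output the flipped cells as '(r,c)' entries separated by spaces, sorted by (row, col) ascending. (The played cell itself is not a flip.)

Answer: (3,2) (3,3)

Derivation:
Dir NW: opp run (2,3), next='.' -> no flip
Dir N: first cell '.' (not opp) -> no flip
Dir NE: first cell '.' (not opp) -> no flip
Dir W: opp run (3,3) (3,2) capped by W -> flip
Dir E: first cell '.' (not opp) -> no flip
Dir SW: opp run (4,3), next='.' -> no flip
Dir S: first cell '.' (not opp) -> no flip
Dir SE: first cell '.' (not opp) -> no flip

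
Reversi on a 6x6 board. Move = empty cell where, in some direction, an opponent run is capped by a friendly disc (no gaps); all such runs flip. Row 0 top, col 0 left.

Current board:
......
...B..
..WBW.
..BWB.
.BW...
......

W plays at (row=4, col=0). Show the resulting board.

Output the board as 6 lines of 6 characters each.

Place W at (4,0); scan 8 dirs for brackets.
Dir NW: edge -> no flip
Dir N: first cell '.' (not opp) -> no flip
Dir NE: first cell '.' (not opp) -> no flip
Dir W: edge -> no flip
Dir E: opp run (4,1) capped by W -> flip
Dir SW: edge -> no flip
Dir S: first cell '.' (not opp) -> no flip
Dir SE: first cell '.' (not opp) -> no flip
All flips: (4,1)

Answer: ......
...B..
..WBW.
..BWB.
WWW...
......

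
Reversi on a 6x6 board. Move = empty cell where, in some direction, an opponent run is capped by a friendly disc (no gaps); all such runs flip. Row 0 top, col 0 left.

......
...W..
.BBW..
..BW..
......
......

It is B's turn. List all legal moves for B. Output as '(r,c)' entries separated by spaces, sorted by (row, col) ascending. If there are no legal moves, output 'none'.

Answer: (0,4) (1,4) (2,4) (3,4) (4,4)

Derivation:
(0,2): no bracket -> illegal
(0,3): no bracket -> illegal
(0,4): flips 1 -> legal
(1,2): no bracket -> illegal
(1,4): flips 1 -> legal
(2,4): flips 1 -> legal
(3,4): flips 1 -> legal
(4,2): no bracket -> illegal
(4,3): no bracket -> illegal
(4,4): flips 1 -> legal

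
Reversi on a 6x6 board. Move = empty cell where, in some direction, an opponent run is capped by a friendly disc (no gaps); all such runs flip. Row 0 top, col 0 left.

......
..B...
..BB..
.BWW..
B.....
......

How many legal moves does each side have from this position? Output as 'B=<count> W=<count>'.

-- B to move --
(2,1): no bracket -> illegal
(2,4): no bracket -> illegal
(3,4): flips 2 -> legal
(4,1): flips 1 -> legal
(4,2): flips 1 -> legal
(4,3): flips 1 -> legal
(4,4): flips 1 -> legal
B mobility = 5
-- W to move --
(0,1): no bracket -> illegal
(0,2): flips 2 -> legal
(0,3): no bracket -> illegal
(1,1): flips 1 -> legal
(1,3): flips 1 -> legal
(1,4): flips 1 -> legal
(2,0): no bracket -> illegal
(2,1): no bracket -> illegal
(2,4): no bracket -> illegal
(3,0): flips 1 -> legal
(3,4): no bracket -> illegal
(4,1): no bracket -> illegal
(4,2): no bracket -> illegal
(5,0): no bracket -> illegal
(5,1): no bracket -> illegal
W mobility = 5

Answer: B=5 W=5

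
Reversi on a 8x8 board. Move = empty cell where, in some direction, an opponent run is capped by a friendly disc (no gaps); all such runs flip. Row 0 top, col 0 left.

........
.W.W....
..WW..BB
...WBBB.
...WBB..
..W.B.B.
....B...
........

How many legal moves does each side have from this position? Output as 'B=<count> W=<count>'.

Answer: B=5 W=6

Derivation:
-- B to move --
(0,0): flips 3 -> legal
(0,1): no bracket -> illegal
(0,2): no bracket -> illegal
(0,3): no bracket -> illegal
(0,4): no bracket -> illegal
(1,0): no bracket -> illegal
(1,2): flips 1 -> legal
(1,4): no bracket -> illegal
(2,0): no bracket -> illegal
(2,1): no bracket -> illegal
(2,4): no bracket -> illegal
(3,1): no bracket -> illegal
(3,2): flips 2 -> legal
(4,1): no bracket -> illegal
(4,2): flips 1 -> legal
(5,1): no bracket -> illegal
(5,3): no bracket -> illegal
(6,1): flips 2 -> legal
(6,2): no bracket -> illegal
(6,3): no bracket -> illegal
B mobility = 5
-- W to move --
(1,5): no bracket -> illegal
(1,6): no bracket -> illegal
(1,7): no bracket -> illegal
(2,4): no bracket -> illegal
(2,5): flips 1 -> legal
(3,7): flips 3 -> legal
(4,6): flips 2 -> legal
(4,7): no bracket -> illegal
(5,3): no bracket -> illegal
(5,5): flips 1 -> legal
(5,7): no bracket -> illegal
(6,3): no bracket -> illegal
(6,5): flips 1 -> legal
(6,6): no bracket -> illegal
(6,7): flips 3 -> legal
(7,3): no bracket -> illegal
(7,4): no bracket -> illegal
(7,5): no bracket -> illegal
W mobility = 6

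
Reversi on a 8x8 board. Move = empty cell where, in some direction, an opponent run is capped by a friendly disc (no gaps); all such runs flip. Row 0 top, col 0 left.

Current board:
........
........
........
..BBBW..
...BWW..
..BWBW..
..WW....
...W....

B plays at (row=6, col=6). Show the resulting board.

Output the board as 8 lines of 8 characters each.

Answer: ........
........
........
..BBBW..
...BBW..
..BWBB..
..WW..B.
...W....

Derivation:
Place B at (6,6); scan 8 dirs for brackets.
Dir NW: opp run (5,5) (4,4) capped by B -> flip
Dir N: first cell '.' (not opp) -> no flip
Dir NE: first cell '.' (not opp) -> no flip
Dir W: first cell '.' (not opp) -> no flip
Dir E: first cell '.' (not opp) -> no flip
Dir SW: first cell '.' (not opp) -> no flip
Dir S: first cell '.' (not opp) -> no flip
Dir SE: first cell '.' (not opp) -> no flip
All flips: (4,4) (5,5)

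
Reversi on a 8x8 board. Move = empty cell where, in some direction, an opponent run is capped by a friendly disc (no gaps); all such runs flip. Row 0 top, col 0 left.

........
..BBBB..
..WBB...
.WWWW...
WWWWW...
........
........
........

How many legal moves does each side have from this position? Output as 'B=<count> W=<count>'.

-- B to move --
(1,1): no bracket -> illegal
(2,0): no bracket -> illegal
(2,1): flips 1 -> legal
(2,5): no bracket -> illegal
(3,0): no bracket -> illegal
(3,5): no bracket -> illegal
(4,5): flips 1 -> legal
(5,0): flips 2 -> legal
(5,1): flips 2 -> legal
(5,2): flips 3 -> legal
(5,3): flips 2 -> legal
(5,4): flips 2 -> legal
(5,5): no bracket -> illegal
B mobility = 7
-- W to move --
(0,1): flips 2 -> legal
(0,2): flips 1 -> legal
(0,3): flips 2 -> legal
(0,4): flips 3 -> legal
(0,5): flips 2 -> legal
(0,6): flips 2 -> legal
(1,1): no bracket -> illegal
(1,6): no bracket -> illegal
(2,1): no bracket -> illegal
(2,5): flips 2 -> legal
(2,6): no bracket -> illegal
(3,5): no bracket -> illegal
W mobility = 7

Answer: B=7 W=7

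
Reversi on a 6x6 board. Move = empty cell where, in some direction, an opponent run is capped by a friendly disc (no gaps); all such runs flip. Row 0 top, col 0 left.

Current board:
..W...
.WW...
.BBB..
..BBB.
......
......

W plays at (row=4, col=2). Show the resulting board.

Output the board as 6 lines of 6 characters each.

Answer: ..W...
.WW...
.BWB..
..WBB.
..W...
......

Derivation:
Place W at (4,2); scan 8 dirs for brackets.
Dir NW: first cell '.' (not opp) -> no flip
Dir N: opp run (3,2) (2,2) capped by W -> flip
Dir NE: opp run (3,3), next='.' -> no flip
Dir W: first cell '.' (not opp) -> no flip
Dir E: first cell '.' (not opp) -> no flip
Dir SW: first cell '.' (not opp) -> no flip
Dir S: first cell '.' (not opp) -> no flip
Dir SE: first cell '.' (not opp) -> no flip
All flips: (2,2) (3,2)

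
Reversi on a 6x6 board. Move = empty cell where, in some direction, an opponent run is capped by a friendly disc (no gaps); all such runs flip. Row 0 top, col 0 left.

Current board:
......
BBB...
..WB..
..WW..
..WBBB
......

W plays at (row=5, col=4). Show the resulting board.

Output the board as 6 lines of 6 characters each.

Place W at (5,4); scan 8 dirs for brackets.
Dir NW: opp run (4,3) capped by W -> flip
Dir N: opp run (4,4), next='.' -> no flip
Dir NE: opp run (4,5), next=edge -> no flip
Dir W: first cell '.' (not opp) -> no flip
Dir E: first cell '.' (not opp) -> no flip
Dir SW: edge -> no flip
Dir S: edge -> no flip
Dir SE: edge -> no flip
All flips: (4,3)

Answer: ......
BBB...
..WB..
..WW..
..WWBB
....W.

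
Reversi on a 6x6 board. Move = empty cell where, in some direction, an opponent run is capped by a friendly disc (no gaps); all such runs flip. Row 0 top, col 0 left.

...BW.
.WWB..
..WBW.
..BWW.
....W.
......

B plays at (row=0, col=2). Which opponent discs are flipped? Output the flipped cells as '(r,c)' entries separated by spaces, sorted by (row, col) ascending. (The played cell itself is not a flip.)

Answer: (1,2) (2,2)

Derivation:
Dir NW: edge -> no flip
Dir N: edge -> no flip
Dir NE: edge -> no flip
Dir W: first cell '.' (not opp) -> no flip
Dir E: first cell 'B' (not opp) -> no flip
Dir SW: opp run (1,1), next='.' -> no flip
Dir S: opp run (1,2) (2,2) capped by B -> flip
Dir SE: first cell 'B' (not opp) -> no flip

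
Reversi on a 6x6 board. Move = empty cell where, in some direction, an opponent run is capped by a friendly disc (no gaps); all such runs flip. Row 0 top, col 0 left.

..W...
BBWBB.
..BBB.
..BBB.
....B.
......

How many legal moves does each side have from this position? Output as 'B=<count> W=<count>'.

-- B to move --
(0,1): flips 1 -> legal
(0,3): no bracket -> illegal
(2,1): no bracket -> illegal
B mobility = 1
-- W to move --
(0,0): no bracket -> illegal
(0,1): no bracket -> illegal
(0,3): no bracket -> illegal
(0,4): no bracket -> illegal
(0,5): no bracket -> illegal
(1,5): flips 2 -> legal
(2,0): flips 1 -> legal
(2,1): no bracket -> illegal
(2,5): no bracket -> illegal
(3,1): no bracket -> illegal
(3,5): flips 2 -> legal
(4,1): no bracket -> illegal
(4,2): flips 2 -> legal
(4,3): no bracket -> illegal
(4,5): flips 2 -> legal
(5,3): no bracket -> illegal
(5,4): no bracket -> illegal
(5,5): no bracket -> illegal
W mobility = 5

Answer: B=1 W=5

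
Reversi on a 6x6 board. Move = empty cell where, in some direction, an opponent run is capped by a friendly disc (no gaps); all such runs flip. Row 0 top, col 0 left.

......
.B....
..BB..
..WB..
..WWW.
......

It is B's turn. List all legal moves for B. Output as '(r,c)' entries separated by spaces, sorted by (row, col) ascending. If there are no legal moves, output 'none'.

Answer: (3,1) (4,1) (5,1) (5,2) (5,3) (5,5)

Derivation:
(2,1): no bracket -> illegal
(3,1): flips 1 -> legal
(3,4): no bracket -> illegal
(3,5): no bracket -> illegal
(4,1): flips 1 -> legal
(4,5): no bracket -> illegal
(5,1): flips 1 -> legal
(5,2): flips 2 -> legal
(5,3): flips 1 -> legal
(5,4): no bracket -> illegal
(5,5): flips 1 -> legal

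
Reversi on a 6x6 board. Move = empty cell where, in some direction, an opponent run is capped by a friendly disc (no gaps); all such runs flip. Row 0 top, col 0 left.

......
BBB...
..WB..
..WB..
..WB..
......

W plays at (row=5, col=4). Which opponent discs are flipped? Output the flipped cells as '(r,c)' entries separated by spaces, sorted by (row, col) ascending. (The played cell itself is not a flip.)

Dir NW: opp run (4,3) capped by W -> flip
Dir N: first cell '.' (not opp) -> no flip
Dir NE: first cell '.' (not opp) -> no flip
Dir W: first cell '.' (not opp) -> no flip
Dir E: first cell '.' (not opp) -> no flip
Dir SW: edge -> no flip
Dir S: edge -> no flip
Dir SE: edge -> no flip

Answer: (4,3)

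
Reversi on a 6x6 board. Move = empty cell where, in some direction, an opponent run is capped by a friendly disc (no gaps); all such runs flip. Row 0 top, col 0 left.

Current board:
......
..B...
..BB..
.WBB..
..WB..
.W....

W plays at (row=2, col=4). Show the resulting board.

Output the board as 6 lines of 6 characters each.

Answer: ......
..B...
..BBW.
.WBW..
..WB..
.W....

Derivation:
Place W at (2,4); scan 8 dirs for brackets.
Dir NW: first cell '.' (not opp) -> no flip
Dir N: first cell '.' (not opp) -> no flip
Dir NE: first cell '.' (not opp) -> no flip
Dir W: opp run (2,3) (2,2), next='.' -> no flip
Dir E: first cell '.' (not opp) -> no flip
Dir SW: opp run (3,3) capped by W -> flip
Dir S: first cell '.' (not opp) -> no flip
Dir SE: first cell '.' (not opp) -> no flip
All flips: (3,3)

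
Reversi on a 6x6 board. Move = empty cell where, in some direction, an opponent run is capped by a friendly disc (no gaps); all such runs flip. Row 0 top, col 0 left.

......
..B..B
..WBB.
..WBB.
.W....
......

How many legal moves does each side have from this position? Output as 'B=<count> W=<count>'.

Answer: B=5 W=5

Derivation:
-- B to move --
(1,1): flips 1 -> legal
(1,3): no bracket -> illegal
(2,1): flips 1 -> legal
(3,0): no bracket -> illegal
(3,1): flips 1 -> legal
(4,0): no bracket -> illegal
(4,2): flips 2 -> legal
(4,3): no bracket -> illegal
(5,0): flips 2 -> legal
(5,1): no bracket -> illegal
(5,2): no bracket -> illegal
B mobility = 5
-- W to move --
(0,1): no bracket -> illegal
(0,2): flips 1 -> legal
(0,3): no bracket -> illegal
(0,4): no bracket -> illegal
(0,5): no bracket -> illegal
(1,1): no bracket -> illegal
(1,3): no bracket -> illegal
(1,4): flips 1 -> legal
(2,1): no bracket -> illegal
(2,5): flips 2 -> legal
(3,5): flips 2 -> legal
(4,2): no bracket -> illegal
(4,3): no bracket -> illegal
(4,4): flips 1 -> legal
(4,5): no bracket -> illegal
W mobility = 5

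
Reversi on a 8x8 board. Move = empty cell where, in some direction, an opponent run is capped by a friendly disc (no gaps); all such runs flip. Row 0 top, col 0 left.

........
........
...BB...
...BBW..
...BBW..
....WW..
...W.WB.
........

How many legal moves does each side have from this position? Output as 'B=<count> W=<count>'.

-- B to move --
(2,5): no bracket -> illegal
(2,6): flips 1 -> legal
(3,6): flips 1 -> legal
(4,6): flips 2 -> legal
(5,2): no bracket -> illegal
(5,3): no bracket -> illegal
(5,6): flips 1 -> legal
(6,2): no bracket -> illegal
(6,4): flips 2 -> legal
(7,2): no bracket -> illegal
(7,3): no bracket -> illegal
(7,4): no bracket -> illegal
(7,5): no bracket -> illegal
(7,6): flips 2 -> legal
B mobility = 6
-- W to move --
(1,2): flips 2 -> legal
(1,3): flips 1 -> legal
(1,4): flips 3 -> legal
(1,5): no bracket -> illegal
(2,2): flips 2 -> legal
(2,5): no bracket -> illegal
(3,2): flips 3 -> legal
(4,2): flips 2 -> legal
(5,2): no bracket -> illegal
(5,3): flips 1 -> legal
(5,6): no bracket -> illegal
(5,7): no bracket -> illegal
(6,7): flips 1 -> legal
(7,5): no bracket -> illegal
(7,6): no bracket -> illegal
(7,7): flips 1 -> legal
W mobility = 9

Answer: B=6 W=9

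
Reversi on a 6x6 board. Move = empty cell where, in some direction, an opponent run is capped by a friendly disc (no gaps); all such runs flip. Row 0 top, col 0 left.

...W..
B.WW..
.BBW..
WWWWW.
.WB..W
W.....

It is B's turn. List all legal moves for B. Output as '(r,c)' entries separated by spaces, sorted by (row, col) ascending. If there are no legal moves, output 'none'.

Answer: (0,2) (0,4) (2,0) (2,4) (4,0) (4,3) (4,4) (5,1)

Derivation:
(0,1): no bracket -> illegal
(0,2): flips 1 -> legal
(0,4): flips 1 -> legal
(1,1): no bracket -> illegal
(1,4): no bracket -> illegal
(2,0): flips 1 -> legal
(2,4): flips 2 -> legal
(2,5): no bracket -> illegal
(3,5): no bracket -> illegal
(4,0): flips 2 -> legal
(4,3): flips 1 -> legal
(4,4): flips 1 -> legal
(5,1): flips 2 -> legal
(5,2): no bracket -> illegal
(5,4): no bracket -> illegal
(5,5): no bracket -> illegal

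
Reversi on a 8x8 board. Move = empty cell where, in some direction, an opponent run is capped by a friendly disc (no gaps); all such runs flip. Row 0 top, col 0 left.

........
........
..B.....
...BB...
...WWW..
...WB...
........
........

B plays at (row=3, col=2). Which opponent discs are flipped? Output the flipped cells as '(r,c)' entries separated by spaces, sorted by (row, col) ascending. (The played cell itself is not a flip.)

Dir NW: first cell '.' (not opp) -> no flip
Dir N: first cell 'B' (not opp) -> no flip
Dir NE: first cell '.' (not opp) -> no flip
Dir W: first cell '.' (not opp) -> no flip
Dir E: first cell 'B' (not opp) -> no flip
Dir SW: first cell '.' (not opp) -> no flip
Dir S: first cell '.' (not opp) -> no flip
Dir SE: opp run (4,3) capped by B -> flip

Answer: (4,3)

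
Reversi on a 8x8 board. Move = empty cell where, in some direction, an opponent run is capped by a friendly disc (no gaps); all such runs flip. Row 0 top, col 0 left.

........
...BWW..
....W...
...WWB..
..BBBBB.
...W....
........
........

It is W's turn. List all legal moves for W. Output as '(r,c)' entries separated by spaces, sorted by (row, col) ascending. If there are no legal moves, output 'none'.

Answer: (0,2) (1,2) (2,6) (3,1) (3,6) (5,1) (5,2) (5,4) (5,5) (5,6) (5,7)

Derivation:
(0,2): flips 1 -> legal
(0,3): no bracket -> illegal
(0,4): no bracket -> illegal
(1,2): flips 1 -> legal
(2,2): no bracket -> illegal
(2,3): no bracket -> illegal
(2,5): no bracket -> illegal
(2,6): flips 2 -> legal
(3,1): flips 1 -> legal
(3,2): no bracket -> illegal
(3,6): flips 1 -> legal
(3,7): no bracket -> illegal
(4,1): no bracket -> illegal
(4,7): no bracket -> illegal
(5,1): flips 1 -> legal
(5,2): flips 1 -> legal
(5,4): flips 1 -> legal
(5,5): flips 1 -> legal
(5,6): flips 1 -> legal
(5,7): flips 2 -> legal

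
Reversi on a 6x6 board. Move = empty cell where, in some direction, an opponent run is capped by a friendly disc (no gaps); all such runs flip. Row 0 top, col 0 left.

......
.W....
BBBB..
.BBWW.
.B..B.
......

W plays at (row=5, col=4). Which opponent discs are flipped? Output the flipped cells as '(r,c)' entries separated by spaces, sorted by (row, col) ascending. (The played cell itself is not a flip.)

Answer: (4,4)

Derivation:
Dir NW: first cell '.' (not opp) -> no flip
Dir N: opp run (4,4) capped by W -> flip
Dir NE: first cell '.' (not opp) -> no flip
Dir W: first cell '.' (not opp) -> no flip
Dir E: first cell '.' (not opp) -> no flip
Dir SW: edge -> no flip
Dir S: edge -> no flip
Dir SE: edge -> no flip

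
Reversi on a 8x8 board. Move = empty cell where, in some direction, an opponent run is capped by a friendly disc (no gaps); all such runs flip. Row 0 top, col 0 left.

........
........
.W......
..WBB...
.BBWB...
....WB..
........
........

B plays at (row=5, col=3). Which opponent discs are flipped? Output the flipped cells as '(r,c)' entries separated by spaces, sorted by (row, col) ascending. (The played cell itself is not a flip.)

Answer: (4,3) (5,4)

Derivation:
Dir NW: first cell 'B' (not opp) -> no flip
Dir N: opp run (4,3) capped by B -> flip
Dir NE: first cell 'B' (not opp) -> no flip
Dir W: first cell '.' (not opp) -> no flip
Dir E: opp run (5,4) capped by B -> flip
Dir SW: first cell '.' (not opp) -> no flip
Dir S: first cell '.' (not opp) -> no flip
Dir SE: first cell '.' (not opp) -> no flip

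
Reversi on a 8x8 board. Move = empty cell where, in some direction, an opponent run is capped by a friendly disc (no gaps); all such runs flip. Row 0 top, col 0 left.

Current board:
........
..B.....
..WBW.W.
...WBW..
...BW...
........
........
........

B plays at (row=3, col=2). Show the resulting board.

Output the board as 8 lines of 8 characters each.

Answer: ........
..B.....
..BBW.W.
..BBBW..
...BW...
........
........
........

Derivation:
Place B at (3,2); scan 8 dirs for brackets.
Dir NW: first cell '.' (not opp) -> no flip
Dir N: opp run (2,2) capped by B -> flip
Dir NE: first cell 'B' (not opp) -> no flip
Dir W: first cell '.' (not opp) -> no flip
Dir E: opp run (3,3) capped by B -> flip
Dir SW: first cell '.' (not opp) -> no flip
Dir S: first cell '.' (not opp) -> no flip
Dir SE: first cell 'B' (not opp) -> no flip
All flips: (2,2) (3,3)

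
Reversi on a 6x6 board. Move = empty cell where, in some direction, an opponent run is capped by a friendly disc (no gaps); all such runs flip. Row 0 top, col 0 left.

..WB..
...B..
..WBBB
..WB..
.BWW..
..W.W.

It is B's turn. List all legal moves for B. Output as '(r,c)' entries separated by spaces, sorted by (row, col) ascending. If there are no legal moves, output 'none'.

Answer: (0,1) (1,1) (2,1) (3,1) (4,4) (5,1) (5,3)

Derivation:
(0,1): flips 1 -> legal
(1,1): flips 1 -> legal
(1,2): no bracket -> illegal
(2,1): flips 1 -> legal
(3,1): flips 2 -> legal
(3,4): no bracket -> illegal
(4,4): flips 2 -> legal
(4,5): no bracket -> illegal
(5,1): flips 1 -> legal
(5,3): flips 1 -> legal
(5,5): no bracket -> illegal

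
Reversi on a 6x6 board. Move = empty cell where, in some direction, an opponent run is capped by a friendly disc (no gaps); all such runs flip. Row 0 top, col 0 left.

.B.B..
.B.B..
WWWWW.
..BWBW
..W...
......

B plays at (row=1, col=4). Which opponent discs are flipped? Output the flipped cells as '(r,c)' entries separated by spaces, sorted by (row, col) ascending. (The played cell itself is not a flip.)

Answer: (2,3) (2,4)

Derivation:
Dir NW: first cell 'B' (not opp) -> no flip
Dir N: first cell '.' (not opp) -> no flip
Dir NE: first cell '.' (not opp) -> no flip
Dir W: first cell 'B' (not opp) -> no flip
Dir E: first cell '.' (not opp) -> no flip
Dir SW: opp run (2,3) capped by B -> flip
Dir S: opp run (2,4) capped by B -> flip
Dir SE: first cell '.' (not opp) -> no flip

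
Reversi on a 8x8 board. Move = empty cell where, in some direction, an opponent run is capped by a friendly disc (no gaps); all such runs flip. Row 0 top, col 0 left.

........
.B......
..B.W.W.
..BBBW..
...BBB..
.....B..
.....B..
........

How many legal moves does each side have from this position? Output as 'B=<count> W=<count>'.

Answer: B=5 W=5

Derivation:
-- B to move --
(1,3): no bracket -> illegal
(1,4): flips 1 -> legal
(1,5): flips 1 -> legal
(1,6): no bracket -> illegal
(1,7): flips 2 -> legal
(2,3): no bracket -> illegal
(2,5): flips 1 -> legal
(2,7): no bracket -> illegal
(3,6): flips 1 -> legal
(3,7): no bracket -> illegal
(4,6): no bracket -> illegal
B mobility = 5
-- W to move --
(0,0): no bracket -> illegal
(0,1): no bracket -> illegal
(0,2): no bracket -> illegal
(1,0): no bracket -> illegal
(1,2): no bracket -> illegal
(1,3): no bracket -> illegal
(2,0): no bracket -> illegal
(2,1): no bracket -> illegal
(2,3): no bracket -> illegal
(2,5): no bracket -> illegal
(3,1): flips 3 -> legal
(3,6): no bracket -> illegal
(4,1): no bracket -> illegal
(4,2): flips 1 -> legal
(4,6): no bracket -> illegal
(5,2): no bracket -> illegal
(5,3): flips 1 -> legal
(5,4): flips 2 -> legal
(5,6): no bracket -> illegal
(6,4): no bracket -> illegal
(6,6): no bracket -> illegal
(7,4): no bracket -> illegal
(7,5): flips 3 -> legal
(7,6): no bracket -> illegal
W mobility = 5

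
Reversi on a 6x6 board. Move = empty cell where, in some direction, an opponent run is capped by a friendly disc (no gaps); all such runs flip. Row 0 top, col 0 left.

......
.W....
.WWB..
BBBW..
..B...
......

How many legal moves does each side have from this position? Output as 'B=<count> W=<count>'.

Answer: B=8 W=7

Derivation:
-- B to move --
(0,0): no bracket -> illegal
(0,1): flips 2 -> legal
(0,2): no bracket -> illegal
(1,0): flips 1 -> legal
(1,2): flips 2 -> legal
(1,3): flips 1 -> legal
(2,0): flips 2 -> legal
(2,4): flips 1 -> legal
(3,4): flips 1 -> legal
(4,3): flips 1 -> legal
(4,4): no bracket -> illegal
B mobility = 8
-- W to move --
(1,2): no bracket -> illegal
(1,3): flips 1 -> legal
(1,4): no bracket -> illegal
(2,0): no bracket -> illegal
(2,4): flips 1 -> legal
(3,4): no bracket -> illegal
(4,0): flips 1 -> legal
(4,1): flips 1 -> legal
(4,3): flips 1 -> legal
(5,1): flips 1 -> legal
(5,2): flips 2 -> legal
(5,3): no bracket -> illegal
W mobility = 7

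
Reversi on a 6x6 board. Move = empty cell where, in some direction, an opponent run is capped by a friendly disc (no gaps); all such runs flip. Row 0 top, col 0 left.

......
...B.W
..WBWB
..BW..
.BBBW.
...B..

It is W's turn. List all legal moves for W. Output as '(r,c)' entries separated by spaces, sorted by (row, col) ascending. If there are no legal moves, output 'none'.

Answer: (0,2) (0,3) (0,4) (3,1) (3,5) (4,0) (5,1) (5,2)

Derivation:
(0,2): flips 1 -> legal
(0,3): flips 2 -> legal
(0,4): flips 1 -> legal
(1,2): no bracket -> illegal
(1,4): no bracket -> illegal
(2,1): no bracket -> illegal
(3,0): no bracket -> illegal
(3,1): flips 1 -> legal
(3,4): no bracket -> illegal
(3,5): flips 1 -> legal
(4,0): flips 3 -> legal
(5,0): no bracket -> illegal
(5,1): flips 1 -> legal
(5,2): flips 2 -> legal
(5,4): no bracket -> illegal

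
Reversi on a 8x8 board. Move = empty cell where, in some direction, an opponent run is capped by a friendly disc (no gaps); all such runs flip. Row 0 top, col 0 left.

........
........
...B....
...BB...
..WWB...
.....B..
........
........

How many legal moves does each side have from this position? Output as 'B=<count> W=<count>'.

Answer: B=4 W=4

Derivation:
-- B to move --
(3,1): no bracket -> illegal
(3,2): no bracket -> illegal
(4,1): flips 2 -> legal
(5,1): flips 1 -> legal
(5,2): flips 1 -> legal
(5,3): flips 1 -> legal
(5,4): no bracket -> illegal
B mobility = 4
-- W to move --
(1,2): no bracket -> illegal
(1,3): flips 2 -> legal
(1,4): no bracket -> illegal
(2,2): no bracket -> illegal
(2,4): flips 1 -> legal
(2,5): flips 1 -> legal
(3,2): no bracket -> illegal
(3,5): no bracket -> illegal
(4,5): flips 1 -> legal
(4,6): no bracket -> illegal
(5,3): no bracket -> illegal
(5,4): no bracket -> illegal
(5,6): no bracket -> illegal
(6,4): no bracket -> illegal
(6,5): no bracket -> illegal
(6,6): no bracket -> illegal
W mobility = 4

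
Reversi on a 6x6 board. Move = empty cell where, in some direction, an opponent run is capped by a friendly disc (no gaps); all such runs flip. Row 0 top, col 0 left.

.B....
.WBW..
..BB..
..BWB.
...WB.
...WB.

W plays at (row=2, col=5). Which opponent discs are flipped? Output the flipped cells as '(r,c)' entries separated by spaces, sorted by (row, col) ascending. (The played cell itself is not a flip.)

Dir NW: first cell '.' (not opp) -> no flip
Dir N: first cell '.' (not opp) -> no flip
Dir NE: edge -> no flip
Dir W: first cell '.' (not opp) -> no flip
Dir E: edge -> no flip
Dir SW: opp run (3,4) capped by W -> flip
Dir S: first cell '.' (not opp) -> no flip
Dir SE: edge -> no flip

Answer: (3,4)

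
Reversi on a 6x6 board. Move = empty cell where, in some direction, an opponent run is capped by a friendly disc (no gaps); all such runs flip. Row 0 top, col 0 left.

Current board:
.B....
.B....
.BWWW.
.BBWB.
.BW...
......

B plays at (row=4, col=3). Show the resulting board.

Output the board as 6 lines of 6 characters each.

Place B at (4,3); scan 8 dirs for brackets.
Dir NW: first cell 'B' (not opp) -> no flip
Dir N: opp run (3,3) (2,3), next='.' -> no flip
Dir NE: first cell 'B' (not opp) -> no flip
Dir W: opp run (4,2) capped by B -> flip
Dir E: first cell '.' (not opp) -> no flip
Dir SW: first cell '.' (not opp) -> no flip
Dir S: first cell '.' (not opp) -> no flip
Dir SE: first cell '.' (not opp) -> no flip
All flips: (4,2)

Answer: .B....
.B....
.BWWW.
.BBWB.
.BBB..
......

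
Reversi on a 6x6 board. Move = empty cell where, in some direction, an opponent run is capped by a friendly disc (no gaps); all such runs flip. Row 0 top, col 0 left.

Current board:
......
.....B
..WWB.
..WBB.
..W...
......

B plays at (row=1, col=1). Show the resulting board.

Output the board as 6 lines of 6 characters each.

Place B at (1,1); scan 8 dirs for brackets.
Dir NW: first cell '.' (not opp) -> no flip
Dir N: first cell '.' (not opp) -> no flip
Dir NE: first cell '.' (not opp) -> no flip
Dir W: first cell '.' (not opp) -> no flip
Dir E: first cell '.' (not opp) -> no flip
Dir SW: first cell '.' (not opp) -> no flip
Dir S: first cell '.' (not opp) -> no flip
Dir SE: opp run (2,2) capped by B -> flip
All flips: (2,2)

Answer: ......
.B...B
..BWB.
..WBB.
..W...
......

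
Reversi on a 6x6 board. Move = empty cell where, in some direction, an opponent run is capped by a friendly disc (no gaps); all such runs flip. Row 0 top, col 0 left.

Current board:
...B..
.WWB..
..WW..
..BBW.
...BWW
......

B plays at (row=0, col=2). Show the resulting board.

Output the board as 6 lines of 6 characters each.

Answer: ..BB..
.WBB..
..BW..
..BBW.
...BWW
......

Derivation:
Place B at (0,2); scan 8 dirs for brackets.
Dir NW: edge -> no flip
Dir N: edge -> no flip
Dir NE: edge -> no flip
Dir W: first cell '.' (not opp) -> no flip
Dir E: first cell 'B' (not opp) -> no flip
Dir SW: opp run (1,1), next='.' -> no flip
Dir S: opp run (1,2) (2,2) capped by B -> flip
Dir SE: first cell 'B' (not opp) -> no flip
All flips: (1,2) (2,2)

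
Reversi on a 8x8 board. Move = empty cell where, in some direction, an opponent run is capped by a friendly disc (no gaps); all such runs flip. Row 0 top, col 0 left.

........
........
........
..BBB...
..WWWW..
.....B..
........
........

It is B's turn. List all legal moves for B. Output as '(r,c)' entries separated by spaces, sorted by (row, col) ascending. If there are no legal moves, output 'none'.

(3,1): no bracket -> illegal
(3,5): flips 1 -> legal
(3,6): no bracket -> illegal
(4,1): no bracket -> illegal
(4,6): no bracket -> illegal
(5,1): flips 1 -> legal
(5,2): flips 2 -> legal
(5,3): flips 1 -> legal
(5,4): flips 2 -> legal
(5,6): flips 1 -> legal

Answer: (3,5) (5,1) (5,2) (5,3) (5,4) (5,6)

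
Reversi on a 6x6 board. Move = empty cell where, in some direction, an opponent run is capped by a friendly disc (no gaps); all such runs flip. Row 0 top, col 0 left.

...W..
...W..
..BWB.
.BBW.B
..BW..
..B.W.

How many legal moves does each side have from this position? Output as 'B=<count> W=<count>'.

Answer: B=5 W=8

Derivation:
-- B to move --
(0,2): flips 1 -> legal
(0,4): flips 1 -> legal
(1,2): no bracket -> illegal
(1,4): flips 1 -> legal
(3,4): flips 2 -> legal
(4,4): flips 2 -> legal
(4,5): no bracket -> illegal
(5,3): no bracket -> illegal
(5,5): no bracket -> illegal
B mobility = 5
-- W to move --
(1,1): flips 1 -> legal
(1,2): no bracket -> illegal
(1,4): no bracket -> illegal
(1,5): flips 1 -> legal
(2,0): no bracket -> illegal
(2,1): flips 2 -> legal
(2,5): flips 1 -> legal
(3,0): flips 2 -> legal
(3,4): no bracket -> illegal
(4,0): flips 2 -> legal
(4,1): flips 2 -> legal
(4,4): no bracket -> illegal
(4,5): no bracket -> illegal
(5,1): flips 1 -> legal
(5,3): no bracket -> illegal
W mobility = 8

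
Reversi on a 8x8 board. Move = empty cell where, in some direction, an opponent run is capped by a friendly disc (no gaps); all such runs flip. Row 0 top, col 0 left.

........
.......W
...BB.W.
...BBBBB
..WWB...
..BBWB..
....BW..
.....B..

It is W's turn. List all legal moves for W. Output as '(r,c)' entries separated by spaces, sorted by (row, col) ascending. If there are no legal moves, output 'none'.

(1,2): no bracket -> illegal
(1,3): flips 2 -> legal
(1,4): flips 3 -> legal
(1,5): flips 2 -> legal
(2,2): no bracket -> illegal
(2,5): flips 1 -> legal
(2,7): no bracket -> illegal
(3,2): no bracket -> illegal
(4,1): no bracket -> illegal
(4,5): flips 2 -> legal
(4,6): flips 1 -> legal
(4,7): no bracket -> illegal
(5,1): flips 2 -> legal
(5,6): flips 1 -> legal
(6,1): flips 1 -> legal
(6,2): flips 4 -> legal
(6,3): flips 2 -> legal
(6,6): no bracket -> illegal
(7,3): no bracket -> illegal
(7,4): flips 1 -> legal
(7,6): no bracket -> illegal

Answer: (1,3) (1,4) (1,5) (2,5) (4,5) (4,6) (5,1) (5,6) (6,1) (6,2) (6,3) (7,4)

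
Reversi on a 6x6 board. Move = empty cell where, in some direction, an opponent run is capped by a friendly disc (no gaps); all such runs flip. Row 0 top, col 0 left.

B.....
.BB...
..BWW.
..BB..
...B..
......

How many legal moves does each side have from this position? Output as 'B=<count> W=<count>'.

-- B to move --
(1,3): flips 1 -> legal
(1,4): flips 1 -> legal
(1,5): flips 1 -> legal
(2,5): flips 2 -> legal
(3,4): flips 1 -> legal
(3,5): no bracket -> illegal
B mobility = 5
-- W to move --
(0,1): flips 1 -> legal
(0,2): no bracket -> illegal
(0,3): no bracket -> illegal
(1,0): no bracket -> illegal
(1,3): no bracket -> illegal
(2,0): no bracket -> illegal
(2,1): flips 1 -> legal
(3,1): no bracket -> illegal
(3,4): no bracket -> illegal
(4,1): flips 1 -> legal
(4,2): flips 1 -> legal
(4,4): no bracket -> illegal
(5,2): no bracket -> illegal
(5,3): flips 2 -> legal
(5,4): no bracket -> illegal
W mobility = 5

Answer: B=5 W=5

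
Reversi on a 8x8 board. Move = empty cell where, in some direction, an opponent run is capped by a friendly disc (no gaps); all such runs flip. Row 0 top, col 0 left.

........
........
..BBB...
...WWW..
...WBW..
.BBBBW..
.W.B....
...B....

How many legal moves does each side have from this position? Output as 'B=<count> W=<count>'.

-- B to move --
(2,5): flips 2 -> legal
(2,6): flips 1 -> legal
(3,2): flips 1 -> legal
(3,6): flips 1 -> legal
(4,2): flips 2 -> legal
(4,6): flips 2 -> legal
(5,0): no bracket -> illegal
(5,6): flips 3 -> legal
(6,0): no bracket -> illegal
(6,2): no bracket -> illegal
(6,4): no bracket -> illegal
(6,5): no bracket -> illegal
(6,6): flips 1 -> legal
(7,0): flips 1 -> legal
(7,1): flips 1 -> legal
(7,2): no bracket -> illegal
B mobility = 10
-- W to move --
(1,1): flips 1 -> legal
(1,2): flips 1 -> legal
(1,3): flips 2 -> legal
(1,4): flips 1 -> legal
(1,5): flips 1 -> legal
(2,1): no bracket -> illegal
(2,5): no bracket -> illegal
(3,1): no bracket -> illegal
(3,2): no bracket -> illegal
(4,0): no bracket -> illegal
(4,1): flips 1 -> legal
(4,2): no bracket -> illegal
(5,0): flips 4 -> legal
(6,0): no bracket -> illegal
(6,2): flips 2 -> legal
(6,4): flips 2 -> legal
(6,5): flips 1 -> legal
(7,2): flips 2 -> legal
(7,4): no bracket -> illegal
W mobility = 11

Answer: B=10 W=11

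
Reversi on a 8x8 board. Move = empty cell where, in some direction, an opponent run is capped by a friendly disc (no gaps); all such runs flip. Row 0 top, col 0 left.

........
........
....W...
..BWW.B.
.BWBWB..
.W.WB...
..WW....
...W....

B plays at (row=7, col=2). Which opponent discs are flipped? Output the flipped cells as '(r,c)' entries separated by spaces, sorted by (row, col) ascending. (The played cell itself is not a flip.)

Dir NW: first cell '.' (not opp) -> no flip
Dir N: opp run (6,2), next='.' -> no flip
Dir NE: opp run (6,3) capped by B -> flip
Dir W: first cell '.' (not opp) -> no flip
Dir E: opp run (7,3), next='.' -> no flip
Dir SW: edge -> no flip
Dir S: edge -> no flip
Dir SE: edge -> no flip

Answer: (6,3)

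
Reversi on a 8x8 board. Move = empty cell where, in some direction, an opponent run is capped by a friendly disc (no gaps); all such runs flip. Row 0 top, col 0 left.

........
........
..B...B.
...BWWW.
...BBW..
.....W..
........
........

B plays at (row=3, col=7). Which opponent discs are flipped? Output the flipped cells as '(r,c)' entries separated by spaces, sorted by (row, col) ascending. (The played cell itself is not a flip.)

Answer: (3,4) (3,5) (3,6)

Derivation:
Dir NW: first cell 'B' (not opp) -> no flip
Dir N: first cell '.' (not opp) -> no flip
Dir NE: edge -> no flip
Dir W: opp run (3,6) (3,5) (3,4) capped by B -> flip
Dir E: edge -> no flip
Dir SW: first cell '.' (not opp) -> no flip
Dir S: first cell '.' (not opp) -> no flip
Dir SE: edge -> no flip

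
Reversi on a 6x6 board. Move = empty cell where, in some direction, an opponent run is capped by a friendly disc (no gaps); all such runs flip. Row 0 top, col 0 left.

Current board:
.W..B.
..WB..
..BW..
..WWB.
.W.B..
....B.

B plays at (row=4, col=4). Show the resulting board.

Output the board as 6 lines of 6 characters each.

Answer: .W..B.
..WB..
..BW..
..WBB.
.W.BB.
....B.

Derivation:
Place B at (4,4); scan 8 dirs for brackets.
Dir NW: opp run (3,3) capped by B -> flip
Dir N: first cell 'B' (not opp) -> no flip
Dir NE: first cell '.' (not opp) -> no flip
Dir W: first cell 'B' (not opp) -> no flip
Dir E: first cell '.' (not opp) -> no flip
Dir SW: first cell '.' (not opp) -> no flip
Dir S: first cell 'B' (not opp) -> no flip
Dir SE: first cell '.' (not opp) -> no flip
All flips: (3,3)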